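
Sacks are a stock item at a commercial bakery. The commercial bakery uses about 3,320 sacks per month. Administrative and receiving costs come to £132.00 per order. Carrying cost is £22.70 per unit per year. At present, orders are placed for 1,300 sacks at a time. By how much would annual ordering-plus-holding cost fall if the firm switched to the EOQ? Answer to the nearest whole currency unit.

Annual demand D = 3,320 × 12 = 39,840.
EOQ = √(2DS/H) = √(2 × 39,840 × 132 / 22.7) ≈ 680.69.
Cost at Q* = (D/Q*)S + (Q*/2)H = √(2DSH) ≈ £15,451.64.
Cost at Q = 1,300: (39,840/1,300)×132 + (1,300/2)×22.7 = £4,045.29 + £14,755.00 = £18,800.29.
Excess = £18,800.29 − £15,451.64 = £3,348.65.

Extra cost ≈ £3,349 per year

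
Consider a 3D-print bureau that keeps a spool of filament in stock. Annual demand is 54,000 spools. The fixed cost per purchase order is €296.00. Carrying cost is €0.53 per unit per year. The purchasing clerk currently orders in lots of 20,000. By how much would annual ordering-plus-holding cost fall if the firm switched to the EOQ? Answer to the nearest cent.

EOQ = √(2DS/H) = √(2 × 54,000 × 296 / 0.53) ≈ 7766.40.
Cost at Q* = (D/Q*)S + (Q*/2)H = √(2DSH) ≈ €4,116.19.
Cost at Q = 20,000: (54,000/20,000)×296 + (20,000/2)×0.53 = €799.20 + €5,300.00 = €6,099.20.
Excess = €6,099.20 − €4,116.19 = €1,983.01.

Extra cost ≈ €1,983.01 per year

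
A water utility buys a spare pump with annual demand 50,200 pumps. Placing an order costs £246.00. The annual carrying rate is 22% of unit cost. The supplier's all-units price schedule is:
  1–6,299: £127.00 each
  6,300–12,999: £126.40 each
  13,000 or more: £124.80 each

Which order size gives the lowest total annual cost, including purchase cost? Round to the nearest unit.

Q* ≈ 940 pumps

Holding cost per unit per year at price C is H = 0.22·C.
Candidates are each tier's EOQ (if it falls in that tier) and each price-break quantity.
EOQ at £127.00 = 940.2 (feasible in tier 1): TC = 50,200×£127.00 + (50,200/940.2)×246 + (940.2/2)×0.22×£127.00 = £6,401,669.25.
EOQ at £126.40 = 942.4 < 6300, so use break Q=6300: TC = 50,200×£126.40 + (50,200/6300.0)×246 + (6300.0/2)×0.22×£126.40 = £6,434,835.39.
EOQ at £124.80 = 948.5 < 13000, so use break Q=13000: TC = 50,200×£124.80 + (50,200/13000.0)×246 + (13000.0/2)×0.22×£124.80 = £6,444,373.94.
Lowest total cost is £6,401,669.25 at Q = 940.2.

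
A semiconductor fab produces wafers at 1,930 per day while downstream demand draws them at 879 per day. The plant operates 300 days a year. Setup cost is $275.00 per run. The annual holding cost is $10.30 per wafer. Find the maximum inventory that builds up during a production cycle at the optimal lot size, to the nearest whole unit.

I_max ≈ 2,769 wafers

Annual demand D = 879 × 300 = 263,700.
Production build-up factor (1 − d/p) = 1 − 879/1,930 = 0.5446.
Q* = √(2DS / (H(1 − d/p))) = √(2 × 263,700 × 275 / (10.3 × 0.5446)).
= √(145,035,000 / 5.609) ≈ 5085.048.
Maximum inventory = Q*(1 − d/p) = 5085.048 × 0.5446 ≈ 2769.112.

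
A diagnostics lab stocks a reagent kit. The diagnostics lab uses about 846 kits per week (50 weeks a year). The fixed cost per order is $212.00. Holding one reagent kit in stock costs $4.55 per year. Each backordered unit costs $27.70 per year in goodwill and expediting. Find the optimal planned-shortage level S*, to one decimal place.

Annual demand D = 846 × 50 = 42,300.
With planned backorders, Q* = √(2DS/H) · √((H+B)/B).
√(2DS/H) = √(2 × 42,300 × 212 / 4.55) = 1985.397.
√((H+B)/B) = √((4.55+27.7)/27.7) = 1.0790.
Q* ≈ 2142.261.
S* = Q* · H/(H+B) = 2142.261 × 4.55/32.25 ≈ 302.241.

S* ≈ 302.2 kits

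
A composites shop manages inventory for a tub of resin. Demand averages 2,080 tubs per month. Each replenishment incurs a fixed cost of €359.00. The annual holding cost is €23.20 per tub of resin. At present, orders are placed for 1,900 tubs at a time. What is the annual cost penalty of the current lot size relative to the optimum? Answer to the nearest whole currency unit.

Annual demand D = 2,080 × 12 = 24,960.
EOQ = √(2DS/H) = √(2 × 24,960 × 359 / 23.2) ≈ 878.90.
Cost at Q* = (D/Q*)S + (Q*/2)H = √(2DSH) ≈ €20,390.53.
Cost at Q = 1,900: (24,960/1,900)×359 + (1,900/2)×23.2 = €4,716.13 + €22,040.00 = €26,756.13.
Excess = €26,756.13 − €20,390.53 = €6,365.60.

Extra cost ≈ €6,366 per year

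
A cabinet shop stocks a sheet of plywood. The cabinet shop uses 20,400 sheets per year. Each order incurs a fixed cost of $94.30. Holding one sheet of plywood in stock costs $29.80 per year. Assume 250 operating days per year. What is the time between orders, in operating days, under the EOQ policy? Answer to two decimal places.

The optimal lot size = √(2DS/H) = √(2 × 20,400 × 94.3 / 29.8) ≈ 359.32.
Cycle time = Q*/D × 250 = 359.32 / 20,400 × 250 ≈ 4.403 days.

T ≈ 4.40 days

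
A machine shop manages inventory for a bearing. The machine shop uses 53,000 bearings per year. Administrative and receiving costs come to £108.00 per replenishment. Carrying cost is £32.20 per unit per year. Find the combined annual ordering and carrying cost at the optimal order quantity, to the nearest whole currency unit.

TC* ≈ £19,200

EOQ = √(2DS/H) = √(2 × 53,000 × 108 / 32.2) ≈ 596.26.
At Q*, ordering cost (D/Q*)S equals holding cost (Q*/2)H, each = √(DSH/2).
Minimum total = √(2DSH) = √(2 × 53,000 × 108 × 32.2) ≈ 19199.625.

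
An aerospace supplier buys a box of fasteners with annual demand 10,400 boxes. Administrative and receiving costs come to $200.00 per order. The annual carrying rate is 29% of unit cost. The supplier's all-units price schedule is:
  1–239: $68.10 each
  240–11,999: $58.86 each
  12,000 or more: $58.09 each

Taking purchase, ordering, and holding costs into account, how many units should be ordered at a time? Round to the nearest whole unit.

Holding cost per unit per year at price C is H = 0.29·C.
For each price level, check whether its EOQ is feasible; otherwise the best quantity at that price is the breakpoint.
Tier 1 ($68.10): EOQ = 459.0 exceeds tier's upper bound 239, so this tier is dominated.
EOQ at $58.86 = 493.7 (feasible in tier 2): TC = 10,400×$58.86 + (10,400/493.7)×200 + (493.7/2)×0.29×$58.86 = $620,570.67.
EOQ at $58.09 = 496.9 < 12000, so use break Q=12000: TC = 10,400×$58.09 + (10,400/12000.0)×200 + (12000.0/2)×0.29×$58.09 = $705,385.93.
Lowest total cost is $620,570.67 at Q = 493.7.

Q* ≈ 494 boxes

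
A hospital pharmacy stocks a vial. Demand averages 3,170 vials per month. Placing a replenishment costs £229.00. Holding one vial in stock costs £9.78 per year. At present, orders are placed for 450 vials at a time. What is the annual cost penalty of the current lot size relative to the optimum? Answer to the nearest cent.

Annual demand D = 3,170 × 12 = 38,040.
EOQ = √(2DS/H) = √(2 × 38,040 × 229 / 9.78) ≈ 1334.70.
Cost at Q* = (D/Q*)S + (Q*/2)H = √(2DSH) ≈ £13,053.36.
Cost at Q = 450: (38,040/450)×229 + (450/2)×9.78 = £19,358.13 + £2,200.50 = £21,558.63.
Excess = £21,558.63 − £13,053.36 = £8,505.27.

Extra cost ≈ £8,505.27 per year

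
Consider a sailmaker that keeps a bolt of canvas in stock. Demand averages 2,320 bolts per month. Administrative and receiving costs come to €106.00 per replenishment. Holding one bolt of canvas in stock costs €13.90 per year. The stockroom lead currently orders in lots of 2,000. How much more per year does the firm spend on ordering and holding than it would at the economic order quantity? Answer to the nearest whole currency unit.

Annual demand D = 2,320 × 12 = 27,840.
EOQ = √(2DS/H) = √(2 × 27,840 × 106 / 13.9) ≈ 651.62.
Cost at Q* = (D/Q*)S + (Q*/2)H = √(2DSH) ≈ €9,057.53.
Cost at Q = 2,000: (27,840/2,000)×106 + (2,000/2)×13.9 = €1,475.52 + €13,900.00 = €15,375.52.
Excess = €15,375.52 − €9,057.53 = €6,317.99.

Extra cost ≈ €6,318 per year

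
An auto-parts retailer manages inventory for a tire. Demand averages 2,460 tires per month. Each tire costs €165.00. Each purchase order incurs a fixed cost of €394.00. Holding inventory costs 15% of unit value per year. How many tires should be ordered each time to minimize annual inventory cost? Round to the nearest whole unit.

Annual demand D = 2,460 × 12 = 29,520.
Holding cost H = 0.15 × €165.00 = €24.7500 per unit per year.
EOQ = √(2DS / H) = √(2 × 29,520 × 394 / 24.75).
= √(23,261,760 / 24.75) = √939,869.0909 ≈ 969.468.

Q* ≈ 969 tires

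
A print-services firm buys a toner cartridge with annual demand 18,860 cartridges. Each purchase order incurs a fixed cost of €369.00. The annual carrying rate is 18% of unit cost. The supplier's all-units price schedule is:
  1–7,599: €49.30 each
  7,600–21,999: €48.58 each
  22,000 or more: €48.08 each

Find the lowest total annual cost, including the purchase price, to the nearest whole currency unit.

Holding cost per unit per year at price C is H = 0.18·C.
Evaluate total cost at each tier's feasible EOQ or, if the EOQ is below the tier, at the tier's minimum quantity.
EOQ at €49.30 = 1252.4 (feasible in tier 1): TC = 18,860×€49.30 + (18,860/1252.4)×369 + (1252.4/2)×0.18×€49.30 = €940,911.70.
EOQ at €48.58 = 1261.6 < 7600, so use break Q=7600: TC = 18,860×€48.58 + (18,860/7600.0)×369 + (7600.0/2)×0.18×€48.58 = €950,363.22.
EOQ at €48.08 = 1268.2 < 22000, so use break Q=22000: TC = 18,860×€48.08 + (18,860/22000.0)×369 + (22000.0/2)×0.18×€48.08 = €1,002,303.53.
Lowest total cost among the candidates is at Q = 1252.4.

TC* ≈ €940,912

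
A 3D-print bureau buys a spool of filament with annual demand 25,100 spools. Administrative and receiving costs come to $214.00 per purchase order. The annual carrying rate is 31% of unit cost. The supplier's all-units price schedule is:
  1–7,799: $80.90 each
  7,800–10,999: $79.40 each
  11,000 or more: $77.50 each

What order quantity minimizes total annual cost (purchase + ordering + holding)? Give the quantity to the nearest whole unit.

Holding cost per unit per year at price C is H = 0.31·C.
Candidates are each tier's EOQ (if it falls in that tier) and each price-break quantity.
EOQ at $80.90 = 654.5 (feasible in tier 1): TC = 25,100×$80.90 + (25,100/654.5)×214 + (654.5/2)×0.31×$80.90 = $2,047,003.98.
EOQ at $79.40 = 660.6 < 7800, so use break Q=7800: TC = 25,100×$79.40 + (25,100/7800.0)×214 + (7800.0/2)×0.31×$79.40 = $2,089,623.24.
EOQ at $77.50 = 668.7 < 11000, so use break Q=11000: TC = 25,100×$77.50 + (25,100/11000.0)×214 + (11000.0/2)×0.31×$77.50 = $2,077,875.81.
Lowest total cost is $2,047,003.98 at Q = 654.5.

Q* ≈ 654 spools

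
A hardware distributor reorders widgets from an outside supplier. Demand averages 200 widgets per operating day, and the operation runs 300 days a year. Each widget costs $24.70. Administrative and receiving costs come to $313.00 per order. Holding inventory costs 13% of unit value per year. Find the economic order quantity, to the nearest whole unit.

Annual demand D = 200 × 300 = 60,000.
Holding cost H = 0.13 × $24.70 = $3.2110 per unit per year.
EOQ = √(2DS / H) = √(2 × 60,000 × 313 / 3.211).
= √(37,560,000 / 3.211) = √11,697,290.5637 ≈ 3420.130.

Q* ≈ 3,420 widgets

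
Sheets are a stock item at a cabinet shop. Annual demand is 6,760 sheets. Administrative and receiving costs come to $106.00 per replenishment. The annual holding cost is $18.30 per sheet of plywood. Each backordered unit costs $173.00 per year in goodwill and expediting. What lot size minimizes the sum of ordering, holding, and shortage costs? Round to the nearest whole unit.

With planned backorders, Q* = √(2DS/H) · √((H+B)/B).
√(2DS/H) = √(2 × 6,760 × 106 / 18.3) = 279.844.
√((H+B)/B) = √((18.3+173)/173) = 1.0516.
Q* ≈ 294.273.

Q* ≈ 294 sheets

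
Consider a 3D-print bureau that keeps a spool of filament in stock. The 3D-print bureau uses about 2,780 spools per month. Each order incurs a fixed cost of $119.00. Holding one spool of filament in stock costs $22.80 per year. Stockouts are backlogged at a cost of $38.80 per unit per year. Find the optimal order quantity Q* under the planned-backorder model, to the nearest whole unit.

Q* ≈ 744 spools

Annual demand D = 2,780 × 12 = 33,360.
With planned backorders, Q* = √(2DS/H) · √((H+B)/B).
√(2DS/H) = √(2 × 33,360 × 119 / 22.8) = 590.111.
√((H+B)/B) = √((22.8+38.8)/38.8) = 1.2600.
Q* ≈ 743.547.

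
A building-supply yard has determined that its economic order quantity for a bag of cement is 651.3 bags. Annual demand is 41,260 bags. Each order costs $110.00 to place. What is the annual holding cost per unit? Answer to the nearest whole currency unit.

H ≈ $21

Squaring Q* = √(2DS/H) gives Q*² = 2DS/H.
From Q* = √(2DS/H): H = 2DS / Q*² = 2 × 41,260 × 110 / 651.3² = 21.3988.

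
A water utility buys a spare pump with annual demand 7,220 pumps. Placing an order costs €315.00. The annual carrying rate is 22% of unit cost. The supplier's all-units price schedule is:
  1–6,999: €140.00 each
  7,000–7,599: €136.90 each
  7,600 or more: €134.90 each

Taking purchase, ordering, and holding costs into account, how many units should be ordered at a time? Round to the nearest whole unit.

Q* ≈ 384 pumps

Holding cost per unit per year at price C is H = 0.22·C.
For each price level, check whether its EOQ is feasible; otherwise the best quantity at that price is the breakpoint.
EOQ at €140.00 = 384.3 (feasible in tier 1): TC = 7,220×€140.00 + (7,220/384.3)×315 + (384.3/2)×0.22×€140.00 = €1,022,636.25.
EOQ at €136.90 = 388.6 < 7000, so use break Q=7000: TC = 7,220×€136.90 + (7,220/7000.0)×315 + (7000.0/2)×0.22×€136.90 = €1,094,155.90.
EOQ at €134.90 = 391.5 < 7600, so use break Q=7600: TC = 7,220×€134.90 + (7,220/7600.0)×315 + (7600.0/2)×0.22×€134.90 = €1,087,053.65.
Lowest total cost is €1,022,636.25 at Q = 384.3.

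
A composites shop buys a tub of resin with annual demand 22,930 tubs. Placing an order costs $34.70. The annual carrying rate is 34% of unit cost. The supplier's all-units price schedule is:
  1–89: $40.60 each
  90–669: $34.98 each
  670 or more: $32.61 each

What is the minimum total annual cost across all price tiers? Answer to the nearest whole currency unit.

TC* ≈ $752,649

Holding cost per unit per year at price C is H = 0.34·C.
Candidates are each tier's EOQ (if it falls in that tier) and each price-break quantity.
Tier 1 ($40.60): EOQ = 339.5 exceeds tier's upper bound 89, so this tier is dominated.
EOQ at $34.98 = 365.8 (feasible in tier 2): TC = 22,930×$34.98 + (22,930/365.8)×34.7 + (365.8/2)×0.34×$34.98 = $806,441.82.
EOQ at $32.61 = 378.8 < 670, so use break Q=670: TC = 22,930×$32.61 + (22,930/670.0)×34.7 + (670.0/2)×0.34×$32.61 = $752,649.15.
Lowest total cost among the candidates is at Q = 670.0.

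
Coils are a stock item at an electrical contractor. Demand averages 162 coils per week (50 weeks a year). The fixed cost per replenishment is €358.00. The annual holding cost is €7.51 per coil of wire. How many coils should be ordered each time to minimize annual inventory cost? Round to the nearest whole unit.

Q* ≈ 879 coils

Annual demand D = 162 × 50 = 8,100.
EOQ = √(2DS / H) = √(2 × 8,100 × 358 / 7.51).
= √(5,799,600 / 7.51) = √772,250.3329 ≈ 878.778.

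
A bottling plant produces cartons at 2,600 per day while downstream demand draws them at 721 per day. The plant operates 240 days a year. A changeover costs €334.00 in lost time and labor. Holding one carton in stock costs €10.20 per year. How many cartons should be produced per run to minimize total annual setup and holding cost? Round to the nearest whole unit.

Q* ≈ 3,960 cartons

Annual demand D = 721 × 240 = 173,040.
Production build-up factor (1 − d/p) = 1 − 721/2,600 = 0.7227.
Q* = √(2DS / (H(1 − d/p))) = √(2 × 173,040 × 334 / (10.2 × 0.7227)).
= √(115,590,720 / 7.3715) ≈ 3959.904.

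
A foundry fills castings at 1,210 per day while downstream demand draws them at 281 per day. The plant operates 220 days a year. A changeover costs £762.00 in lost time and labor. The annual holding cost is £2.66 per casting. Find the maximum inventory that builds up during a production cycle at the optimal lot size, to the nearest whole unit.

Annual demand D = 281 × 220 = 61,820.
Production build-up factor (1 − d/p) = 1 − 281/1,210 = 0.7678.
Q* = √(2DS / (H(1 − d/p))) = √(2 × 61,820 × 762 / (2.66 × 0.7678)).
= √(94,213,680 / 2.0423) ≈ 6792.052.
Maximum inventory = Q*(1 − d/p) = 6792.052 × 0.7678 ≈ 5214.724.

I_max ≈ 5,215 castings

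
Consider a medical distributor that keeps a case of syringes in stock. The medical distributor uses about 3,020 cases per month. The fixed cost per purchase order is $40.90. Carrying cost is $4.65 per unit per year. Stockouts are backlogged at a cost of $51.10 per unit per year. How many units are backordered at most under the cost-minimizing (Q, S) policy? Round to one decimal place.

Annual demand D = 3,020 × 12 = 36,240.
With planned backorders, Q* = √(2DS/H) · √((H+B)/B).
√(2DS/H) = √(2 × 36,240 × 40.9 / 4.65) = 798.444.
√((H+B)/B) = √((4.65+51.1)/51.1) = 1.0445.
Q* ≈ 833.981.
S* = Q* · H/(H+B) = 833.981 × 4.65/55.75 ≈ 69.561.

S* ≈ 69.6 cases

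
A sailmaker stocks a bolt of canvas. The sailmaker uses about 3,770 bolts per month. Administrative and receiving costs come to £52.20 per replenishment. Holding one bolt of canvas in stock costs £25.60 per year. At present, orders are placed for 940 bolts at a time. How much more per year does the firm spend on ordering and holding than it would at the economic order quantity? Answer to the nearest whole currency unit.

Extra cost ≈ £3,548 per year

Annual demand D = 3,770 × 12 = 45,240.
EOQ = √(2DS/H) = √(2 × 45,240 × 52.2 / 25.6) ≈ 429.53.
Cost at Q* = (D/Q*)S + (Q*/2)H = √(2DSH) ≈ £10,995.92.
Cost at Q = 940: (45,240/940)×52.2 + (940/2)×25.6 = £2,512.26 + £12,032.00 = £14,544.26.
Excess = £14,544.26 − £10,995.92 = £3,548.34.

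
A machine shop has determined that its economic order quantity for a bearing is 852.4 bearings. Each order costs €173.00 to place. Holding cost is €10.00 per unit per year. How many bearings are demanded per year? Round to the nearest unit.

The basic EOQ model gives Q* = √(2DS/H); rearrange for the unknown.
From Q* = √(2DS/H): D = Q*²H / (2S) = 852.4² × 10 / (2 × 173) = 20999.588.

D ≈ 21,000 bearings per year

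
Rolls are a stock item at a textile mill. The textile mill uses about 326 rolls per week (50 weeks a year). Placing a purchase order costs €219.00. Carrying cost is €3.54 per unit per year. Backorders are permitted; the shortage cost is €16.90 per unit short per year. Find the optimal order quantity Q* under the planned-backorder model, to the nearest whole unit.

Q* ≈ 1,562 rolls

Annual demand D = 326 × 50 = 16,300.
With planned backorders, Q* = √(2DS/H) · √((H+B)/B).
√(2DS/H) = √(2 × 16,300 × 219 / 3.54) = 1420.134.
√((H+B)/B) = √((3.54+16.9)/16.9) = 1.0998.
Q* ≈ 1561.803.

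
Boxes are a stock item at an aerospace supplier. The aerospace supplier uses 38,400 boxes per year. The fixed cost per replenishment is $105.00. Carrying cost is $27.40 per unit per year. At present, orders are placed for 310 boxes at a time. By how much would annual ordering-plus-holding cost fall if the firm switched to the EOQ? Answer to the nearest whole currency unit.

EOQ = √(2DS/H) = √(2 × 38,400 × 105 / 27.4) ≈ 542.50.
Cost at Q* = (D/Q*)S + (Q*/2)H = √(2DSH) ≈ $14,864.51.
Cost at Q = 310: (38,400/310)×105 + (310/2)×27.4 = $13,006.45 + $4,247.00 = $17,253.45.
Excess = $17,253.45 − $14,864.51 = $2,388.94.

Extra cost ≈ $2,389 per year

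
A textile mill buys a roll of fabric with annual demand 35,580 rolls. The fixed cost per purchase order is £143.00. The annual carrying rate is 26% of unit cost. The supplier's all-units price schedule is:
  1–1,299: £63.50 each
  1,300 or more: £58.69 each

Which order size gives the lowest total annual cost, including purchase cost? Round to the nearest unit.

Q* ≈ 1,300 rolls

Holding cost per unit per year at price C is H = 0.26·C.
For each price level, check whether its EOQ is feasible; otherwise the best quantity at that price is the breakpoint.
EOQ at £63.50 = 785.1 (feasible in tier 1): TC = 35,580×£63.50 + (35,580/785.1)×143 + (785.1/2)×0.26×£63.50 = £2,272,291.63.
EOQ at £58.69 = 816.6 < 1300, so use break Q=1300: TC = 35,580×£58.69 + (35,580/1300.0)×143 + (1300.0/2)×0.26×£58.69 = £2,102,022.61.
Lowest total cost is £2,102,022.61 at Q = 1300.0.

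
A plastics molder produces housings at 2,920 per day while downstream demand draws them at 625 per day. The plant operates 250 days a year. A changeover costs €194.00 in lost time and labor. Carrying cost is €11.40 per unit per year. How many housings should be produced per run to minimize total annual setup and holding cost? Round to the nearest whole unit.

Annual demand D = 625 × 250 = 156,250.
Production build-up factor (1 − d/p) = 1 − 625/2,920 = 0.7860.
Q* = √(2DS / (H(1 − d/p))) = √(2 × 156,250 × 194 / (11.4 × 0.7860)).
= √(60,625,000 / 8.9599) ≈ 2601.199.

Q* ≈ 2,601 housings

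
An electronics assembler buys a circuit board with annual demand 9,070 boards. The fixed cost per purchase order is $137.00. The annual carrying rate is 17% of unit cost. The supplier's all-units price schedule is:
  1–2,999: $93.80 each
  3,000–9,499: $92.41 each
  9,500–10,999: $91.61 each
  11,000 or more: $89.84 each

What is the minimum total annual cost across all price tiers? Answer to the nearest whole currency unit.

Holding cost per unit per year at price C is H = 0.17·C.
Evaluate total cost at each tier's feasible EOQ or, if the EOQ is below the tier, at the tier's minimum quantity.
EOQ at $93.80 = 394.8 (feasible in tier 1): TC = 9,070×$93.80 + (9,070/394.8)×137 + (394.8/2)×0.17×$93.80 = $857,061.13.
EOQ at $92.41 = 397.7 < 3000, so use break Q=3000: TC = 9,070×$92.41 + (9,070/3000.0)×137 + (3000.0/2)×0.17×$92.41 = $862,137.45.
EOQ at $91.61 = 399.5 < 9500, so use break Q=9500: TC = 9,070×$91.61 + (9,070/9500.0)×137 + (9500.0/2)×0.17×$91.61 = $905,008.57.
EOQ at $89.84 = 403.4 < 11000, so use break Q=11000: TC = 9,070×$89.84 + (9,070/11000.0)×137 + (11000.0/2)×0.17×$89.84 = $898,962.16.
Lowest total cost among the candidates is at Q = 394.8.

TC* ≈ $857,061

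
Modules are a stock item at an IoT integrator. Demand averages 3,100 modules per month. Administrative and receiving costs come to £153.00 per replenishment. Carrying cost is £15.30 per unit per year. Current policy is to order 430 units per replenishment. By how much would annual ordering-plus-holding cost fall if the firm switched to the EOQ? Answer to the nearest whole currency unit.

Extra cost ≈ £3,329 per year

Annual demand D = 3,100 × 12 = 37,200.
EOQ = √(2DS/H) = √(2 × 37,200 × 153 / 15.3) ≈ 862.55.
Cost at Q* = (D/Q*)S + (Q*/2)H = √(2DSH) ≈ £13,197.08.
Cost at Q = 430: (37,200/430)×153 + (430/2)×15.3 = £13,236.28 + £3,289.50 = £16,525.78.
Excess = £16,525.78 − £13,197.08 = £3,328.70.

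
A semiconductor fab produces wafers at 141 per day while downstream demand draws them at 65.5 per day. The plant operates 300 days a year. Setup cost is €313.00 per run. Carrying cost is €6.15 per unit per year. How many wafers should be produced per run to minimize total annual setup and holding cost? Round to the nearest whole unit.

Annual demand D = 65.5 × 300 = 19,650.
Production build-up factor (1 − d/p) = 1 − 65.5/141 = 0.5355.
Q* = √(2DS / (H(1 − d/p))) = √(2 × 19,650 × 313 / (6.15 × 0.5355)).
= √(12,300,900 / 3.2931) ≈ 1932.711.

Q* ≈ 1,933 wafers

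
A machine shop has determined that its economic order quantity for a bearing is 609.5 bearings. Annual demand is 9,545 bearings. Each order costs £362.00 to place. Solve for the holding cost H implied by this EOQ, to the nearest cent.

The basic EOQ model gives Q* = √(2DS/H); rearrange for the unknown.
From Q* = √(2DS/H): H = 2DS / Q*² = 2 × 9,545 × 362 / 609.5² = 18.6023.

H ≈ £18.60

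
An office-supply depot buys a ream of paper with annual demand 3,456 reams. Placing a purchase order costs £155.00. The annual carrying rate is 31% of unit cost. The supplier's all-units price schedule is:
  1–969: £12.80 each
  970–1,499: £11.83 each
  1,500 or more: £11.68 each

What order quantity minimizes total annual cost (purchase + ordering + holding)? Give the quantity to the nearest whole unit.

Q* ≈ 970 reams

Holding cost per unit per year at price C is H = 0.31·C.
For each price level, check whether its EOQ is feasible; otherwise the best quantity at that price is the breakpoint.
EOQ at £12.80 = 519.6 (feasible in tier 1): TC = 3,456×£12.80 + (3,456/519.6)×155 + (519.6/2)×0.31×£12.80 = £46,298.63.
EOQ at £11.83 = 540.5 < 970, so use break Q=970: TC = 3,456×£11.83 + (3,456/970.0)×155 + (970.0/2)×0.31×£11.83 = £43,215.37.
EOQ at £11.68 = 544.0 < 1500, so use break Q=1500: TC = 3,456×£11.68 + (3,456/1500.0)×155 + (1500.0/2)×0.31×£11.68 = £43,438.80.
Lowest total cost is £43,215.37 at Q = 970.0.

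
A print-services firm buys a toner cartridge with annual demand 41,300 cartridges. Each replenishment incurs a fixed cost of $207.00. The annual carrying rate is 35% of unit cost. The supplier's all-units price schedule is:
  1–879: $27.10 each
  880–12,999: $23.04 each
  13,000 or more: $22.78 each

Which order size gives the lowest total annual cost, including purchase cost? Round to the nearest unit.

Q* ≈ 1,456 cartridges

Holding cost per unit per year at price C is H = 0.35·C.
Candidates are each tier's EOQ (if it falls in that tier) and each price-break quantity.
Tier 1 ($27.10): EOQ = 1342.6 exceeds tier's upper bound 879, so this tier is dominated.
EOQ at $23.04 = 1456.1 (feasible in tier 2): TC = 41,300×$23.04 + (41,300/1456.1)×207 + (1456.1/2)×0.35×$23.04 = $963,294.23.
EOQ at $22.78 = 1464.4 < 13000, so use break Q=13000: TC = 41,300×$22.78 + (41,300/13000.0)×207 + (13000.0/2)×0.35×$22.78 = $993,296.12.
Lowest total cost is $963,294.23 at Q = 1456.1.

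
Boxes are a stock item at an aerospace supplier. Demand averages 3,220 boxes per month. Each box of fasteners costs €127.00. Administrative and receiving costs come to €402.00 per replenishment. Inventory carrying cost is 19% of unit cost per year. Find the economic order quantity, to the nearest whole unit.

Q* ≈ 1,135 boxes

Annual demand D = 3,220 × 12 = 38,640.
Holding cost H = 0.19 × €127.00 = €24.1300 per unit per year.
EOQ = √(2DS / H) = √(2 × 38,640 × 402 / 24.13).
= √(31,066,560 / 24.13) = √1,287,466.2246 ≈ 1134.666.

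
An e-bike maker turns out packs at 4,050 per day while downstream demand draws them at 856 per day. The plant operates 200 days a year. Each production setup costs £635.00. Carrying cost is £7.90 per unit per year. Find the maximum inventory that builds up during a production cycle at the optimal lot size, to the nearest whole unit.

Annual demand D = 856 × 200 = 171,200.
Production build-up factor (1 − d/p) = 1 − 856/4,050 = 0.7886.
Q* = √(2DS / (H(1 − d/p))) = √(2 × 171,200 × 635 / (7.9 × 0.7886)).
= √(217,424,000 / 6.2303) ≈ 5907.453.
Maximum inventory = Q*(1 − d/p) = 5907.453 × 0.7886 ≈ 4658.865.

I_max ≈ 4,659 packs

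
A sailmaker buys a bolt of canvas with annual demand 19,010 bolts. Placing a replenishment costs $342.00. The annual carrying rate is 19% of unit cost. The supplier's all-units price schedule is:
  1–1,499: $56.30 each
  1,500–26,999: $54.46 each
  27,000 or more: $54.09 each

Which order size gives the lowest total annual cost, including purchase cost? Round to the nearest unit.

Q* ≈ 1,500 bolts

Holding cost per unit per year at price C is H = 0.19·C.
Evaluate total cost at each tier's feasible EOQ or, if the EOQ is below the tier, at the tier's minimum quantity.
EOQ at $56.30 = 1102.5 (feasible in tier 1): TC = 19,010×$56.30 + (19,010/1102.5)×342 + (1102.5/2)×0.19×$56.30 = $1,082,056.70.
EOQ at $54.46 = 1121.0 < 1500, so use break Q=1500: TC = 19,010×$54.46 + (19,010/1500.0)×342 + (1500.0/2)×0.19×$54.46 = $1,047,379.43.
EOQ at $54.09 = 1124.8 < 27000, so use break Q=27000: TC = 19,010×$54.09 + (19,010/27000.0)×342 + (27000.0/2)×0.19×$54.09 = $1,167,232.54.
Lowest total cost is $1,047,379.43 at Q = 1500.0.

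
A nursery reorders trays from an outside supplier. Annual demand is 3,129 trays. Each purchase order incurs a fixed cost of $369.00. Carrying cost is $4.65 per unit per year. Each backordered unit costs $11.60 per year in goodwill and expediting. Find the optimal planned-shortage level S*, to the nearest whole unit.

With planned backorders, Q* = √(2DS/H) · √((H+B)/B).
√(2DS/H) = √(2 × 3,129 × 369 / 4.65) = 704.700.
√((H+B)/B) = √((4.65+11.6)/11.6) = 1.1836.
Q* ≈ 834.069.
S* = Q* · H/(H+B) = 834.069 × 4.65/16.25 ≈ 238.672.

S* ≈ 239 trays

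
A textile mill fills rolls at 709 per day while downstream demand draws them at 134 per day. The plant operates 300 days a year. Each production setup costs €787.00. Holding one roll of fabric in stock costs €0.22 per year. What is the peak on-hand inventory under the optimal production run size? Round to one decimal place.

I_max ≈ 15,272.7 rolls

Annual demand D = 134 × 300 = 40,200.
Production build-up factor (1 − d/p) = 1 − 134/709 = 0.8110.
Q* = √(2DS / (H(1 − d/p))) = √(2 × 40,200 × 787 / (0.22 × 0.8110)).
= √(63,274,800 / 0.1784) ≈ 18831.861.
Maximum inventory = Q*(1 − d/p) = 18831.861 × 0.8110 ≈ 15272.666.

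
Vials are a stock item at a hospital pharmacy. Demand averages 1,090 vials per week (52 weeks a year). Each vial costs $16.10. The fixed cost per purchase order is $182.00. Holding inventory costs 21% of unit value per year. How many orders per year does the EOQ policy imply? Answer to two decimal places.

Annual demand D = 1,090 × 52 = 56,680.
Holding cost H = 0.21 × $16.10 = $3.3810 per unit per year.
Q* = √(2DS/H) = √(2 × 56,680 × 182 / 3.381) ≈ 2470.26.
Orders per year = D / Q* = 56,680 / 2470.26 ≈ 22.945.

N ≈ 22.94 orders per year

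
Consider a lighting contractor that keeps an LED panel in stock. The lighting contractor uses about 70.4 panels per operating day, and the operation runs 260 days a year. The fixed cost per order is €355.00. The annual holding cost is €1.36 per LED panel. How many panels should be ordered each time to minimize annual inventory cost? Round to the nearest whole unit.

Annual demand D = 70.4 × 260 = 18,304.
EOQ = √(2DS / H) = √(2 × 18,304 × 355 / 1.36).
= √(12,995,840 / 1.36) = √9,555,764.7059 ≈ 3091.240.

Q* ≈ 3,091 panels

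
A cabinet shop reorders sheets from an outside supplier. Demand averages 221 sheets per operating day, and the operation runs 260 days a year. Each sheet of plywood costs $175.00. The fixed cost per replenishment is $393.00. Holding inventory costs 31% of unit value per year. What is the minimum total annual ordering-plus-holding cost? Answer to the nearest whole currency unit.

TC* ≈ $49,499

Annual demand D = 221 × 260 = 57,460.
Holding cost H = 0.31 × $175.00 = $54.2500 per unit per year.
The optimal lot size = √(2DS/H) = √(2 × 57,460 × 393 / 54.25) ≈ 912.42.
At the optimum the two cost components are equal, so total cost = 2·(Q*/2)H = Q*·H.
Minimum total = √(2DSH) = √(2 × 57,460 × 393 × 54.25) ≈ 49498.718.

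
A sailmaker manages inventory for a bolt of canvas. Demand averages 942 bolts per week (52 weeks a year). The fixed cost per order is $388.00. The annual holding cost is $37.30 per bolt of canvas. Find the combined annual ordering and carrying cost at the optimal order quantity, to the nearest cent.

Annual demand D = 942 × 52 = 48,984.
Q* = √(2DS/H) = √(2 × 48,984 × 388 / 37.3) ≈ 1009.49.
At the optimum the two cost components are equal, so total cost = 2·(Q*/2)H = Q*·H.
Minimum total = √(2DSH) = √(2 × 48,984 × 388 × 37.3) ≈ 37654.111.

TC* ≈ $37,654.11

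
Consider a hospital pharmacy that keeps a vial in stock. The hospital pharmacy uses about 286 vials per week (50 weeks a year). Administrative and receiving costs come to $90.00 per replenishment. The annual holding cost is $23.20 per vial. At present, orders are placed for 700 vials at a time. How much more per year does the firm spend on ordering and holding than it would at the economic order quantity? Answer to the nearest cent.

Extra cost ≈ $2,230.91 per year

Annual demand D = 286 × 50 = 14,300.
EOQ = √(2DS/H) = √(2 × 14,300 × 90 / 23.2) ≈ 333.09.
Cost at Q* = (D/Q*)S + (Q*/2)H = √(2DSH) ≈ $7,727.66.
Cost at Q = 700: (14,300/700)×90 + (700/2)×23.2 = $1,838.57 + $8,120.00 = $9,958.57.
Excess = $9,958.57 − $7,727.66 = $2,230.91.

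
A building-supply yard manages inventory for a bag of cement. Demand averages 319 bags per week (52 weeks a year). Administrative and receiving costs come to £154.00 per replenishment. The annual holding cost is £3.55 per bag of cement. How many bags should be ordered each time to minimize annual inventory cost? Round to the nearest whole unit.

Q* ≈ 1,200 bags

Annual demand D = 319 × 52 = 16,588.
EOQ = √(2DS / H) = √(2 × 16,588 × 154 / 3.55).
= √(5,109,104 / 3.55) = √1,439,184.2254 ≈ 1199.660.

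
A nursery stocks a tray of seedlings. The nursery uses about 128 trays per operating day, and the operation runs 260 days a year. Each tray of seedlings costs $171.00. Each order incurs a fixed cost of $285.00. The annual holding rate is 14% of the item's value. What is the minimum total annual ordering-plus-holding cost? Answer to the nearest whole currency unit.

Annual demand D = 128 × 260 = 33,280.
Holding cost H = 0.14 × $171.00 = $23.9400 per unit per year.
Q* = √(2DS/H) = √(2 × 33,280 × 285 / 23.94) ≈ 890.16.
At Q*, ordering cost (D/Q*)S equals holding cost (Q*/2)H, each = √(DSH/2).
Minimum total = √(2DSH) = √(2 × 33,280 × 285 × 23.94) ≈ 21310.378.

TC* ≈ $21,310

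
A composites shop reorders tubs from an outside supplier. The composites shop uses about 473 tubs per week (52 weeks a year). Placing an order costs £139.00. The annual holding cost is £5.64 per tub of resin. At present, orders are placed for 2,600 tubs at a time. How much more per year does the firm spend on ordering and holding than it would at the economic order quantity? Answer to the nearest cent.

Extra cost ≈ £2,436.90 per year

Annual demand D = 473 × 52 = 24,596.
EOQ = √(2DS/H) = √(2 × 24,596 × 139 / 5.64) ≈ 1101.07.
Cost at Q* = (D/Q*)S + (Q*/2)H = √(2DSH) ≈ £6,210.04.
Cost at Q = 2,600: (24,596/2,600)×139 + (2,600/2)×5.64 = £1,314.94 + £7,332.00 = £8,646.94.
Excess = £8,646.94 − £6,210.04 = £2,436.90.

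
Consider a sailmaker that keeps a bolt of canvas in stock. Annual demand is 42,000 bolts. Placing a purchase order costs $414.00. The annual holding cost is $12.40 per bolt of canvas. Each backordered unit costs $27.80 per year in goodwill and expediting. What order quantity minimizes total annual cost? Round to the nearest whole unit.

With planned backorders, Q* = √(2DS/H) · √((H+B)/B).
√(2DS/H) = √(2 × 42,000 × 414 / 12.4) = 1674.669.
√((H+B)/B) = √((12.4+27.8)/27.8) = 1.2025.
Q* ≈ 2013.815.

Q* ≈ 2,014 bolts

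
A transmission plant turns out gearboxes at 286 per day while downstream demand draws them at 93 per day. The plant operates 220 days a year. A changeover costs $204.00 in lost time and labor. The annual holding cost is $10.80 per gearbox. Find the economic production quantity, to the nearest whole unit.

Annual demand D = 93 × 220 = 20,460.
Production build-up factor (1 − d/p) = 1 − 93/286 = 0.6748.
Q* = √(2DS / (H(1 − d/p))) = √(2 × 20,460 × 204 / (10.8 × 0.6748)).
= √(8,347,680 / 7.2881) ≈ 1070.226.

Q* ≈ 1,070 gearboxes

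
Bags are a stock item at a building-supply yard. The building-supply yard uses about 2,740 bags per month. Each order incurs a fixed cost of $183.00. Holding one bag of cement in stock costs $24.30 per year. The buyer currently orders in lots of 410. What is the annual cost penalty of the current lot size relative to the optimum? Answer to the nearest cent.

Annual demand D = 2,740 × 12 = 32,880.
EOQ = √(2DS/H) = √(2 × 32,880 × 183 / 24.3) ≈ 703.73.
Cost at Q* = (D/Q*)S + (Q*/2)H = √(2DSH) ≈ $17,100.53.
Cost at Q = 410: (32,880/410)×183 + (410/2)×24.3 = $14,675.71 + $4,981.50 = $19,657.21.
Excess = $19,657.21 − $17,100.53 = $2,556.68.

Extra cost ≈ $2,556.68 per year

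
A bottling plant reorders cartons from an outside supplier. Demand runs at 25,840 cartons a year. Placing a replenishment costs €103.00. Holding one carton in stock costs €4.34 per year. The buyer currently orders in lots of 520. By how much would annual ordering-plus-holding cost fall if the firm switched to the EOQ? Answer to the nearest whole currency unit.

Extra cost ≈ €1,440 per year

EOQ = √(2DS/H) = √(2 × 25,840 × 103 / 4.34) ≈ 1107.48.
Cost at Q* = (D/Q*)S + (Q*/2)H = √(2DSH) ≈ €4,806.45.
Cost at Q = 520: (25,840/520)×103 + (520/2)×4.34 = €5,118.31 + €1,128.40 = €6,246.71.
Excess = €6,246.71 − €4,806.45 = €1,440.25.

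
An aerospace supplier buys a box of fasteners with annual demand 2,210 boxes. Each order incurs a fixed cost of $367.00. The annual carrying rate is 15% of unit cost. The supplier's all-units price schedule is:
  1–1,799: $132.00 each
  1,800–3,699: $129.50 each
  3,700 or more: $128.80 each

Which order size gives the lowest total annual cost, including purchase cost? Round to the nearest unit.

Holding cost per unit per year at price C is H = 0.15·C.
For each price level, check whether its EOQ is feasible; otherwise the best quantity at that price is the breakpoint.
EOQ at $132.00 = 286.2 (feasible in tier 1): TC = 2,210×$132.00 + (2,210/286.2)×367 + (286.2/2)×0.15×$132.00 = $297,387.31.
EOQ at $129.50 = 289.0 < 1800, so use break Q=1800: TC = 2,210×$129.50 + (2,210/1800.0)×367 + (1800.0/2)×0.15×$129.50 = $304,128.09.
EOQ at $128.80 = 289.8 < 3700, so use break Q=3700: TC = 2,210×$128.80 + (2,210/3700.0)×367 + (3700.0/2)×0.15×$128.80 = $320,609.21.
Lowest total cost is $297,387.31 at Q = 286.2.

Q* ≈ 286 boxes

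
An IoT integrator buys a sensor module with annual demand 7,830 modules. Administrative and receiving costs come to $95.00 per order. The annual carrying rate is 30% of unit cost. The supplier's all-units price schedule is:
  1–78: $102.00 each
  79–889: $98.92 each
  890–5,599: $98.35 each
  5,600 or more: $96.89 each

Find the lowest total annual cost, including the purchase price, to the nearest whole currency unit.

TC* ≈ $781,188

Holding cost per unit per year at price C is H = 0.30·C.
For each price level, check whether its EOQ is feasible; otherwise the best quantity at that price is the breakpoint.
Tier 1 ($102.00): EOQ = 220.5 exceeds tier's upper bound 78, so this tier is dominated.
EOQ at $98.92 = 223.9 (feasible in tier 2): TC = 7,830×$98.92 + (7,830/223.9)×95 + (223.9/2)×0.30×$98.92 = $781,188.07.
EOQ at $98.35 = 224.5 < 890, so use break Q=890: TC = 7,830×$98.35 + (7,830/890.0)×95 + (890.0/2)×0.30×$98.35 = $784,046.01.
EOQ at $96.89 = 226.2 < 5600, so use break Q=5600: TC = 7,830×$96.89 + (7,830/5600.0)×95 + (5600.0/2)×0.30×$96.89 = $840,169.13.
Lowest total cost among the candidates is at Q = 223.9.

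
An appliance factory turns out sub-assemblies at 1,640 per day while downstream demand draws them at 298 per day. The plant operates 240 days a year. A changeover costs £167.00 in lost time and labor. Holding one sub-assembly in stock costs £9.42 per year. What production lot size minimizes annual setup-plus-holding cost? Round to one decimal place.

Annual demand D = 298 × 240 = 71,520.
Production build-up factor (1 − d/p) = 1 − 298/1,640 = 0.8183.
Q* = √(2DS / (H(1 − d/p))) = √(2 × 71,520 × 167 / (9.42 × 0.8183)).
= √(23,887,680 / 7.7083) ≈ 1760.383.

Q* ≈ 1,760.4 sub-assemblies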